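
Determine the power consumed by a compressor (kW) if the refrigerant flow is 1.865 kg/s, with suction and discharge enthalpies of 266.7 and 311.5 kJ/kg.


dh = 311.5 - 266.7 = 44.8 kJ/kg
W = m_dot * dh = 1.865 * 44.8 = 83.55 kW

83.55


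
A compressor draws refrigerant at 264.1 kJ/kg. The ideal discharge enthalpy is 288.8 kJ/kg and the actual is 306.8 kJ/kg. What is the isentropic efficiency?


dh_ideal = 288.8 - 264.1 = 24.7 kJ/kg
dh_actual = 306.8 - 264.1 = 42.7 kJ/kg
eta_s = dh_ideal / dh_actual = 24.7 / 42.7
eta_s = 0.5785

0.5785


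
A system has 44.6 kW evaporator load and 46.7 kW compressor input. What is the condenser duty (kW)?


Q_cond = Q_evap + W
Q_cond = 44.6 + 46.7
Q_cond = 91.3 kW

91.3


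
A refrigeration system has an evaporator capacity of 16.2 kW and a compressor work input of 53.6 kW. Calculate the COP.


COP = Q_evap / W
COP = 16.2 / 53.6
COP = 0.302

0.302


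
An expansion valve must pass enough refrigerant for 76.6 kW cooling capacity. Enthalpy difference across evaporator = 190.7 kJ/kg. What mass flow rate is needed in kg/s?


m_dot = Q / dh
m_dot = 76.6 / 190.7
m_dot = 0.4017 kg/s

0.4017


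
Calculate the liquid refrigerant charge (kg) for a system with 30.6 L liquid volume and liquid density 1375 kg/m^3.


Charge = V * rho / 1000
Charge = 30.6 * 1375 / 1000
Charge = 42.08 kg

42.08


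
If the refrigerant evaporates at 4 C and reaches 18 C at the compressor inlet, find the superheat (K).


Superheat = T_suction - T_evap
Superheat = 18 - (4)
Superheat = 14 K

14


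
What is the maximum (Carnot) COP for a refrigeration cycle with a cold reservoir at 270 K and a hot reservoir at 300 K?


dT = 300 - 270 = 30 K
COP_carnot = T_cold / dT = 270 / 30
COP_carnot = 9.0

9.0


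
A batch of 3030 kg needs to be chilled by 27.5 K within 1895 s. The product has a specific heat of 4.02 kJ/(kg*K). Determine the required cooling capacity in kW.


Q = m * cp * dT / t
Q = 3030 * 4.02 * 27.5 / 1895
Q = 176.763 kW

176.763


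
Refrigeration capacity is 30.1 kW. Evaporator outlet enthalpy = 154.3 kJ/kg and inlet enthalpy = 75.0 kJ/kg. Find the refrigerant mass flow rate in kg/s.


dh = 154.3 - 75.0 = 79.3 kJ/kg
m_dot = Q / dh = 30.1 / 79.3 = 0.3796 kg/s

0.3796


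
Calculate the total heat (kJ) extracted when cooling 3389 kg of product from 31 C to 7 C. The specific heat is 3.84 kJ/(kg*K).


dT = 31 - (7) = 24 K
Q = m * cp * dT = 3389 * 3.84 * 24
Q = 312330 kJ

312330


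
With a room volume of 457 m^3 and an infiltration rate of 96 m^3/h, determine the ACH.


ACH = flow / volume
ACH = 96 / 457
ACH = 0.21

0.21


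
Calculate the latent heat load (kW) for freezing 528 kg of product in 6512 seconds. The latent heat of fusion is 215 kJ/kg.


Q_lat = m * h_fg / t
Q_lat = 528 * 215 / 6512
Q_lat = 17.43 kW

17.43


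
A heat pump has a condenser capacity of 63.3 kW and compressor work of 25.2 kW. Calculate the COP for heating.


COP_hp = Q_cond / W
COP_hp = 63.3 / 25.2
COP_hp = 2.512

2.512


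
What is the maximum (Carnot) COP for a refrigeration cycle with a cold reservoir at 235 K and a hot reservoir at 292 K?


dT = 292 - 235 = 57 K
COP_carnot = T_cold / dT = 235 / 57
COP_carnot = 4.123

4.123


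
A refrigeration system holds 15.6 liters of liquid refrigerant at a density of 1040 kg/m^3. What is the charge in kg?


Charge = V * rho / 1000
Charge = 15.6 * 1040 / 1000
Charge = 16.22 kg

16.22


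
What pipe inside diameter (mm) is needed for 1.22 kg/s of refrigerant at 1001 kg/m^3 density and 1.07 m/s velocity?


A = m_dot / (rho * v) = 1.22 / (1001 * 1.07) = 0.001139047868 m^2
d = sqrt(4*A/pi) * 1000
d = 38.1 mm

38.1


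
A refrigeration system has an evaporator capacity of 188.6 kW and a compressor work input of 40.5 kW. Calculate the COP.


COP = Q_evap / W
COP = 188.6 / 40.5
COP = 4.657

4.657


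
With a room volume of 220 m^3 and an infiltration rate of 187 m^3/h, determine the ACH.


ACH = flow / volume
ACH = 187 / 220
ACH = 0.85

0.85


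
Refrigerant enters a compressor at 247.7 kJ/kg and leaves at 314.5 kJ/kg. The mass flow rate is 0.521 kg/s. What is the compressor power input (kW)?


dh = 314.5 - 247.7 = 66.8 kJ/kg
W = m_dot * dh = 0.521 * 66.8 = 34.8 kW

34.8


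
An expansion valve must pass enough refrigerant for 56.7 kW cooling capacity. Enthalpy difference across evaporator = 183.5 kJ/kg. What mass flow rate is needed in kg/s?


m_dot = Q / dh
m_dot = 56.7 / 183.5
m_dot = 0.309 kg/s

0.309


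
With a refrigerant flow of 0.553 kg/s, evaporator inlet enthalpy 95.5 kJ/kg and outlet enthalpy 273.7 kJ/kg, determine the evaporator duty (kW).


dh = 273.7 - 95.5 = 178.2 kJ/kg
Q_evap = m_dot * dh = 0.553 * 178.2
Q_evap = 98.54 kW

98.54


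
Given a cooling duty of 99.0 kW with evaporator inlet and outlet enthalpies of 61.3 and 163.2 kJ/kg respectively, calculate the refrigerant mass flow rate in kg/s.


dh = 163.2 - 61.3 = 101.9 kJ/kg
m_dot = Q / dh = 99.0 / 101.9 = 0.9715 kg/s

0.9715


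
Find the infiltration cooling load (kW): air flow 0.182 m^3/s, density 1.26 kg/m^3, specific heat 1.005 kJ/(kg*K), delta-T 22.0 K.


Q = V_dot * rho * cp * dT
Q = 0.182 * 1.26 * 1.005 * 22.0
Q = 5.07 kW

5.07


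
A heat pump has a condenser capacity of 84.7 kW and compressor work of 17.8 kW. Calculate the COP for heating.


COP_hp = Q_cond / W
COP_hp = 84.7 / 17.8
COP_hp = 4.758

4.758


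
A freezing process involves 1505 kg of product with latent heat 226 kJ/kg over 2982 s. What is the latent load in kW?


Q_lat = m * h_fg / t
Q_lat = 1505 * 226 / 2982
Q_lat = 114.06 kW

114.06


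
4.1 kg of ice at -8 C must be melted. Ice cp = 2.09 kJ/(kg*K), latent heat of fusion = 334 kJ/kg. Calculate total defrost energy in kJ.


Sensible heat = cp * dT = 2.09 * 8 = 16.72 kJ/kg
Total per kg = 16.72 + 334 = 350.72 kJ/kg
Q = m * total = 4.1 * 350.72
Q = 1438.0 kJ

1438.0


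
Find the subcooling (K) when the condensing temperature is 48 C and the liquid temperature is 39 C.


Subcooling = T_cond - T_liquid
Subcooling = 48 - 39
Subcooling = 9 K

9


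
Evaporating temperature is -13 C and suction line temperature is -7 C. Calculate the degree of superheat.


Superheat = T_suction - T_evap
Superheat = -7 - (-13)
Superheat = 6 K

6


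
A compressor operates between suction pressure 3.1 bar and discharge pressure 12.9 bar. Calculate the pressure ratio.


PR = P_high / P_low
PR = 12.9 / 3.1
PR = 4.161

4.161


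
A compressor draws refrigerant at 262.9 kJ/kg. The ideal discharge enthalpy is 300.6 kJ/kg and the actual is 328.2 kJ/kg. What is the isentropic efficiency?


dh_ideal = 300.6 - 262.9 = 37.7 kJ/kg
dh_actual = 328.2 - 262.9 = 65.3 kJ/kg
eta_s = dh_ideal / dh_actual = 37.7 / 65.3
eta_s = 0.5773

0.5773


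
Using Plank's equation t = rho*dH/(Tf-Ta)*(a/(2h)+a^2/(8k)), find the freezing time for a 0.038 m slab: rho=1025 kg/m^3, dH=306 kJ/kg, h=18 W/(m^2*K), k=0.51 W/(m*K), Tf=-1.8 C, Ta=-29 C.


dT = -1.8 - (-29) = 27.2 K
term1 = a/(2h) = 0.038/(2*18) = 0.001055555556
term2 = a^2/(8k) = 0.038^2/(8*0.51) = 0.0003539215686
t = rho*dH*1000/dT * (term1 + term2)
t = 1025*306*1000/27.2 * (0.001055555556 + 0.0003539215686)
t = 16253 s

16253


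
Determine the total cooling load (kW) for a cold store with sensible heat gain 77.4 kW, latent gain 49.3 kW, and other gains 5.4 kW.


Q_total = Q_s + Q_l + Q_misc
Q_total = 77.4 + 49.3 + 5.4
Q_total = 132.1 kW

132.1


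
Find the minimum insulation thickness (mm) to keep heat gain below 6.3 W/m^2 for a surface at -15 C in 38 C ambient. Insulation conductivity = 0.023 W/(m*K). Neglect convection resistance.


dT = 38 - (-15) = 53 K
thickness = k * dT / q_max * 1000
thickness = 0.023 * 53 / 6.3 * 1000
thickness = 193.5 mm

193.5


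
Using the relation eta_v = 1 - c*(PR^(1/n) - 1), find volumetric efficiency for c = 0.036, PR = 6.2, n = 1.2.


PR^(1/n) = 6.2^(1/1.2) = 4.57431858
eta_v = 1 - 0.036 * (4.57431858 - 1)
eta_v = 0.8713

0.8713


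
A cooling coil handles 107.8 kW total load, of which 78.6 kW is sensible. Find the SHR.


SHR = Q_sensible / Q_total
SHR = 78.6 / 107.8
SHR = 0.729

0.729


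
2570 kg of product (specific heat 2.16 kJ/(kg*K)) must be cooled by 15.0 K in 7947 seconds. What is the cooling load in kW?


Q = m * cp * dT / t
Q = 2570 * 2.16 * 15.0 / 7947
Q = 10.478 kW

10.478


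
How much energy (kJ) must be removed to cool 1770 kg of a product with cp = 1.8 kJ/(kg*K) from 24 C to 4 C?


dT = 24 - (4) = 20 K
Q = m * cp * dT = 1770 * 1.8 * 20
Q = 63720 kJ

63720


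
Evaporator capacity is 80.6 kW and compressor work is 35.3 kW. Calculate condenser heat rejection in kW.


Q_cond = Q_evap + W
Q_cond = 80.6 + 35.3
Q_cond = 115.9 kW

115.9


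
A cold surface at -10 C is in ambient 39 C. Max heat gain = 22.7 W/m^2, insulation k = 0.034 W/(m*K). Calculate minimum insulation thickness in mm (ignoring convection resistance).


dT = 39 - (-10) = 49 K
thickness = k * dT / q_max * 1000
thickness = 0.034 * 49 / 22.7 * 1000
thickness = 73.4 mm

73.4


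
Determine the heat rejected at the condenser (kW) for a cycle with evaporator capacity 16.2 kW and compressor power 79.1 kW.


Q_cond = Q_evap + W
Q_cond = 16.2 + 79.1
Q_cond = 95.3 kW

95.3


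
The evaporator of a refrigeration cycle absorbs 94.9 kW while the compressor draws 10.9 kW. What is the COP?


COP = Q_evap / W
COP = 94.9 / 10.9
COP = 8.706

8.706


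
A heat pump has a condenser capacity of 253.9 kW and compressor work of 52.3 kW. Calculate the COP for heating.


COP_hp = Q_cond / W
COP_hp = 253.9 / 52.3
COP_hp = 4.855

4.855


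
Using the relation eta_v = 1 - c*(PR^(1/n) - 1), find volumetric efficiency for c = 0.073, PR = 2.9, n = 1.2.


PR^(1/n) = 2.9^(1/1.2) = 2.42846397
eta_v = 1 - 0.073 * (2.42846397 - 1)
eta_v = 0.8957

0.8957


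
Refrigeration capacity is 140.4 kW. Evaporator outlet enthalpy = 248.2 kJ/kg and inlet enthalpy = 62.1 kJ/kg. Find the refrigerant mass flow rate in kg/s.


dh = 248.2 - 62.1 = 186.1 kJ/kg
m_dot = Q / dh = 140.4 / 186.1 = 0.7544 kg/s

0.7544


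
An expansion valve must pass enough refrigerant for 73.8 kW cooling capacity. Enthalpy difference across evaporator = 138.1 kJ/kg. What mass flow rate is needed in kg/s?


m_dot = Q / dh
m_dot = 73.8 / 138.1
m_dot = 0.5344 kg/s

0.5344


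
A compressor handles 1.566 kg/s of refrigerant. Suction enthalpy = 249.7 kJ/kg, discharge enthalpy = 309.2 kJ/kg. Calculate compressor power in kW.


dh = 309.2 - 249.7 = 59.5 kJ/kg
W = m_dot * dh = 1.566 * 59.5 = 93.18 kW

93.18


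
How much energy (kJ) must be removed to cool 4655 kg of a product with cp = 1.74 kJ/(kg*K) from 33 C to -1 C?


dT = 33 - (-1) = 34 K
Q = m * cp * dT = 4655 * 1.74 * 34
Q = 275390 kJ

275390


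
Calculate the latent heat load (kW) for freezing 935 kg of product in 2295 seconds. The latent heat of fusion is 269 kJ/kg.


Q_lat = m * h_fg / t
Q_lat = 935 * 269 / 2295
Q_lat = 109.59 kW

109.59


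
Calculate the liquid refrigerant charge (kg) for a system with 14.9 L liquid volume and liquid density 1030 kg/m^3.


Charge = V * rho / 1000
Charge = 14.9 * 1030 / 1000
Charge = 15.35 kg

15.35


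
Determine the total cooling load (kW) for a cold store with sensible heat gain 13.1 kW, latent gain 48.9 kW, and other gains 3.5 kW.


Q_total = Q_s + Q_l + Q_misc
Q_total = 13.1 + 48.9 + 3.5
Q_total = 65.5 kW

65.5


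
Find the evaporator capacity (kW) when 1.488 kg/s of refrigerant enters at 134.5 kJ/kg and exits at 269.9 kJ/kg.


dh = 269.9 - 134.5 = 135.4 kJ/kg
Q_evap = m_dot * dh = 1.488 * 135.4
Q_evap = 201.48 kW

201.48


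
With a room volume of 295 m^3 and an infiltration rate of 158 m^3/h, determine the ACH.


ACH = flow / volume
ACH = 158 / 295
ACH = 0.536

0.536


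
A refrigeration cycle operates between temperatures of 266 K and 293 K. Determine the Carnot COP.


dT = 293 - 266 = 27 K
COP_carnot = T_cold / dT = 266 / 27
COP_carnot = 9.852

9.852


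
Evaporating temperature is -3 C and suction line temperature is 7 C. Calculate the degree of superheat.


Superheat = T_suction - T_evap
Superheat = 7 - (-3)
Superheat = 10 K

10


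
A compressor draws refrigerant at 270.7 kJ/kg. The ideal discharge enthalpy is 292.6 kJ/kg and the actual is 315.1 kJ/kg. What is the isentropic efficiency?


dh_ideal = 292.6 - 270.7 = 21.9 kJ/kg
dh_actual = 315.1 - 270.7 = 44.4 kJ/kg
eta_s = dh_ideal / dh_actual = 21.9 / 44.4
eta_s = 0.4932

0.4932


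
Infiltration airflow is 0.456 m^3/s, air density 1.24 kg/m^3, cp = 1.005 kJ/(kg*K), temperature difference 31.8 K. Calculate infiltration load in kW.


Q = V_dot * rho * cp * dT
Q = 0.456 * 1.24 * 1.005 * 31.8
Q = 18.071 kW

18.071


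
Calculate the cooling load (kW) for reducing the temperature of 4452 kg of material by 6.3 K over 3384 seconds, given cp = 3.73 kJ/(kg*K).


Q = m * cp * dT / t
Q = 4452 * 3.73 * 6.3 / 3384
Q = 30.915 kW

30.915


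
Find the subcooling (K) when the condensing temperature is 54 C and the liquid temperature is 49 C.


Subcooling = T_cond - T_liquid
Subcooling = 54 - 49
Subcooling = 5 K

5


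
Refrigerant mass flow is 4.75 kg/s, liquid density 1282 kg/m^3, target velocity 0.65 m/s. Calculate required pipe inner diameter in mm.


A = m_dot / (rho * v) = 4.75 / (1282 * 0.65) = 0.005700228009 m^2
d = sqrt(4*A/pi) * 1000
d = 85.2 mm

85.2


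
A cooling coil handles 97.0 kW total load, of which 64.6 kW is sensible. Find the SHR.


SHR = Q_sensible / Q_total
SHR = 64.6 / 97.0
SHR = 0.666

0.666


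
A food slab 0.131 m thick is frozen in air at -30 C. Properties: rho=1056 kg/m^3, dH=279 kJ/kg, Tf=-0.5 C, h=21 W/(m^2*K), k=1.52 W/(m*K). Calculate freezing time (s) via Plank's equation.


dT = -0.5 - (-30) = 29.5 K
term1 = a/(2h) = 0.131/(2*21) = 0.003119047619
term2 = a^2/(8k) = 0.131^2/(8*1.52) = 0.001411266447
t = rho*dH*1000/dT * (term1 + term2)
t = 1056*279*1000/29.5 * (0.003119047619 + 0.001411266447)
t = 45245 s

45245


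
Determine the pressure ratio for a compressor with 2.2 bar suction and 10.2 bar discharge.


PR = P_high / P_low
PR = 10.2 / 2.2
PR = 4.636

4.636


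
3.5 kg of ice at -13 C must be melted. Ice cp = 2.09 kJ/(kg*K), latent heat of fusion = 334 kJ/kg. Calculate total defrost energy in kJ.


Sensible heat = cp * dT = 2.09 * 13 = 27.17 kJ/kg
Total per kg = 27.17 + 334 = 361.17 kJ/kg
Q = m * total = 3.5 * 361.17
Q = 1264.1 kJ

1264.1


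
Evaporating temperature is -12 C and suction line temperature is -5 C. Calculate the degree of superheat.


Superheat = T_suction - T_evap
Superheat = -5 - (-12)
Superheat = 7 K

7


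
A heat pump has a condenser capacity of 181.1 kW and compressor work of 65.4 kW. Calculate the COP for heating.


COP_hp = Q_cond / W
COP_hp = 181.1 / 65.4
COP_hp = 2.769

2.769


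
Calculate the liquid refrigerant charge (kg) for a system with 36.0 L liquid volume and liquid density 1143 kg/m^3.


Charge = V * rho / 1000
Charge = 36.0 * 1143 / 1000
Charge = 41.15 kg

41.15


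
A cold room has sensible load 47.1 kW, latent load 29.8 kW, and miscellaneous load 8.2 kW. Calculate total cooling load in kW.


Q_total = Q_s + Q_l + Q_misc
Q_total = 47.1 + 29.8 + 8.2
Q_total = 85.1 kW

85.1


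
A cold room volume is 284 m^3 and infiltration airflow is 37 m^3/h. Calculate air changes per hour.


ACH = flow / volume
ACH = 37 / 284
ACH = 0.13

0.13


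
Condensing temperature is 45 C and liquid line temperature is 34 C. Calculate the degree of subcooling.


Subcooling = T_cond - T_liquid
Subcooling = 45 - 34
Subcooling = 11 K

11


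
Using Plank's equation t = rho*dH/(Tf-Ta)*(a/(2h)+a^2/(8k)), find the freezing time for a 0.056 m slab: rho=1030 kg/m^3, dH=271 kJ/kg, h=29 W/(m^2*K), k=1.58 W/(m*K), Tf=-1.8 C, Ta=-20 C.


dT = -1.8 - (-20) = 18.2 K
term1 = a/(2h) = 0.056/(2*29) = 0.0009655172414
term2 = a^2/(8k) = 0.056^2/(8*1.58) = 0.0002481012658
t = rho*dH*1000/dT * (term1 + term2)
t = 1030*271*1000/18.2 * (0.0009655172414 + 0.0002481012658)
t = 18613 s

18613


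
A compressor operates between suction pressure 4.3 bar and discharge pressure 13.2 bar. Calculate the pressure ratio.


PR = P_high / P_low
PR = 13.2 / 4.3
PR = 3.07

3.07


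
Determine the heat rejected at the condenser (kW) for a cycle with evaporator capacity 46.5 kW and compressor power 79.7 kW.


Q_cond = Q_evap + W
Q_cond = 46.5 + 79.7
Q_cond = 126.2 kW

126.2


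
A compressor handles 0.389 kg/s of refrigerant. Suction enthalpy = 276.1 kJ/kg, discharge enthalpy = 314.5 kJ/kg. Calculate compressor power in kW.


dh = 314.5 - 276.1 = 38.4 kJ/kg
W = m_dot * dh = 0.389 * 38.4 = 14.94 kW

14.94


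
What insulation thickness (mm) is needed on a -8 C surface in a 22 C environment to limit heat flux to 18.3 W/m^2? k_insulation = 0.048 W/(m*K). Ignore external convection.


dT = 22 - (-8) = 30 K
thickness = k * dT / q_max * 1000
thickness = 0.048 * 30 / 18.3 * 1000
thickness = 78.7 mm

78.7


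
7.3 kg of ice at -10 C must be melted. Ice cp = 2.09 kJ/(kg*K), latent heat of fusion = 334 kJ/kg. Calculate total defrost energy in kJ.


Sensible heat = cp * dT = 2.09 * 10 = 20.9 kJ/kg
Total per kg = 20.9 + 334 = 354.9 kJ/kg
Q = m * total = 7.3 * 354.9
Q = 2590.8 kJ

2590.8


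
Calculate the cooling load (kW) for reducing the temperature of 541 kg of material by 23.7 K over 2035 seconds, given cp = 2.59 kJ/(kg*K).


Q = m * cp * dT / t
Q = 541 * 2.59 * 23.7 / 2035
Q = 16.319 kW

16.319


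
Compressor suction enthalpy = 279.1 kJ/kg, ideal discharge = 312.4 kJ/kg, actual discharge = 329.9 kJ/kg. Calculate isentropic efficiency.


dh_ideal = 312.4 - 279.1 = 33.3 kJ/kg
dh_actual = 329.9 - 279.1 = 50.8 kJ/kg
eta_s = dh_ideal / dh_actual = 33.3 / 50.8
eta_s = 0.6555

0.6555


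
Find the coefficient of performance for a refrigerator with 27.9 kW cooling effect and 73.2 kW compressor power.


COP = Q_evap / W
COP = 27.9 / 73.2
COP = 0.381

0.381


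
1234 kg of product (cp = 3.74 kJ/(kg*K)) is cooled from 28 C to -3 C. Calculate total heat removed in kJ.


dT = 28 - (-3) = 31 K
Q = m * cp * dT = 1234 * 3.74 * 31
Q = 143070 kJ

143070


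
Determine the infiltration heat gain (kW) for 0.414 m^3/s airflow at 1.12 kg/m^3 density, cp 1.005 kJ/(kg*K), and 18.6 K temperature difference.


Q = V_dot * rho * cp * dT
Q = 0.414 * 1.12 * 1.005 * 18.6
Q = 8.668 kW

8.668


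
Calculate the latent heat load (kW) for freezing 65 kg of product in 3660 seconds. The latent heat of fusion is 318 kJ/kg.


Q_lat = m * h_fg / t
Q_lat = 65 * 318 / 3660
Q_lat = 5.65 kW

5.65


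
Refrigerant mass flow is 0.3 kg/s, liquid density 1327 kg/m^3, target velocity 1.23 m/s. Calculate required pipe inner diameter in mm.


A = m_dot / (rho * v) = 0.3 / (1327 * 1.23) = 0.0001837998787 m^2
d = sqrt(4*A/pi) * 1000
d = 15.3 mm

15.3


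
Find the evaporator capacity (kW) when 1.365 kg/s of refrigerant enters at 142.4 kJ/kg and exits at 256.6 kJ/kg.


dh = 256.6 - 142.4 = 114.2 kJ/kg
Q_evap = m_dot * dh = 1.365 * 114.2
Q_evap = 155.88 kW

155.88


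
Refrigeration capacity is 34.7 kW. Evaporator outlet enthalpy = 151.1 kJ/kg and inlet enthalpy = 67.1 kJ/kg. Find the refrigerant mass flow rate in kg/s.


dh = 151.1 - 67.1 = 84.0 kJ/kg
m_dot = Q / dh = 34.7 / 84.0 = 0.4131 kg/s

0.4131


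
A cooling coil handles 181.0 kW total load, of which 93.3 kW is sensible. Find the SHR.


SHR = Q_sensible / Q_total
SHR = 93.3 / 181.0
SHR = 0.515

0.515


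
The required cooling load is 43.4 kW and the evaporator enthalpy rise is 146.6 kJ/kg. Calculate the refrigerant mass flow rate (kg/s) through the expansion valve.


m_dot = Q / dh
m_dot = 43.4 / 146.6
m_dot = 0.296 kg/s

0.296


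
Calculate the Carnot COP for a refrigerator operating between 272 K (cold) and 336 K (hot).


dT = 336 - 272 = 64 K
COP_carnot = T_cold / dT = 272 / 64
COP_carnot = 4.25

4.25


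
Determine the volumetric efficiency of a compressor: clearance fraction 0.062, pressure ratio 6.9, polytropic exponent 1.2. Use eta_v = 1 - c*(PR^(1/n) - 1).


PR^(1/n) = 6.9^(1/1.2) = 5.00081639
eta_v = 1 - 0.062 * (5.00081639 - 1)
eta_v = 0.7519

0.7519


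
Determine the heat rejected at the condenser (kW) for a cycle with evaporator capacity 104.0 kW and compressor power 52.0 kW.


Q_cond = Q_evap + W
Q_cond = 104.0 + 52.0
Q_cond = 156.0 kW

156.0


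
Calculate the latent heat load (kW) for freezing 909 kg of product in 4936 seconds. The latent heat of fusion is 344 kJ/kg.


Q_lat = m * h_fg / t
Q_lat = 909 * 344 / 4936
Q_lat = 63.35 kW

63.35


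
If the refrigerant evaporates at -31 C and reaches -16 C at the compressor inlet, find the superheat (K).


Superheat = T_suction - T_evap
Superheat = -16 - (-31)
Superheat = 15 K

15


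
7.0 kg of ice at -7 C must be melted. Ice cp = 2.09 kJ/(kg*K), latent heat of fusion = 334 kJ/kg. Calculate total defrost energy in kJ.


Sensible heat = cp * dT = 2.09 * 7 = 14.63 kJ/kg
Total per kg = 14.63 + 334 = 348.63 kJ/kg
Q = m * total = 7.0 * 348.63
Q = 2440.4 kJ

2440.4


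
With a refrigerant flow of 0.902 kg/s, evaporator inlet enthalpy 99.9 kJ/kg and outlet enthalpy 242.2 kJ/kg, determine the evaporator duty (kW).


dh = 242.2 - 99.9 = 142.3 kJ/kg
Q_evap = m_dot * dh = 0.902 * 142.3
Q_evap = 128.35 kW

128.35


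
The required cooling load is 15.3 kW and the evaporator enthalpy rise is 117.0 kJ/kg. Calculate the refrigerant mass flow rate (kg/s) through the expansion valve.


m_dot = Q / dh
m_dot = 15.3 / 117.0
m_dot = 0.1308 kg/s

0.1308


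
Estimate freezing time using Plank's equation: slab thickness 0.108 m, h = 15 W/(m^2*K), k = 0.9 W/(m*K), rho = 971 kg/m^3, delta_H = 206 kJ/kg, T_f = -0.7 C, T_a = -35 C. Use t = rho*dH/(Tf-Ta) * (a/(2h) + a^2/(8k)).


dT = -0.7 - (-35) = 34.3 K
term1 = a/(2h) = 0.108/(2*15) = 0.0036
term2 = a^2/(8k) = 0.108^2/(8*0.9) = 0.00162
t = rho*dH*1000/dT * (term1 + term2)
t = 971*206*1000/34.3 * (0.0036 + 0.00162)
t = 30441 s

30441


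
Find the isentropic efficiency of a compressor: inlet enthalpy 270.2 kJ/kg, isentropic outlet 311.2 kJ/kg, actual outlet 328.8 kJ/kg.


dh_ideal = 311.2 - 270.2 = 41.0 kJ/kg
dh_actual = 328.8 - 270.2 = 58.6 kJ/kg
eta_s = dh_ideal / dh_actual = 41.0 / 58.6
eta_s = 0.6997

0.6997


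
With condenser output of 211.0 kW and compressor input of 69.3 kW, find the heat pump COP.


COP_hp = Q_cond / W
COP_hp = 211.0 / 69.3
COP_hp = 3.045

3.045


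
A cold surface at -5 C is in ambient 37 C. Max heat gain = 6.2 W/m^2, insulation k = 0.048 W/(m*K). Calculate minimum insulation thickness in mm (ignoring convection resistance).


dT = 37 - (-5) = 42 K
thickness = k * dT / q_max * 1000
thickness = 0.048 * 42 / 6.2 * 1000
thickness = 325.2 mm

325.2


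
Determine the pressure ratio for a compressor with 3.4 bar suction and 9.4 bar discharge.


PR = P_high / P_low
PR = 9.4 / 3.4
PR = 2.765

2.765


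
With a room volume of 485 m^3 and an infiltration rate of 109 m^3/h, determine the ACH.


ACH = flow / volume
ACH = 109 / 485
ACH = 0.225

0.225


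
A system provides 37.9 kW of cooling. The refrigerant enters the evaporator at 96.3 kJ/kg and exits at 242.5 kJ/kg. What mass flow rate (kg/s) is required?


dh = 242.5 - 96.3 = 146.2 kJ/kg
m_dot = Q / dh = 37.9 / 146.2 = 0.2592 kg/s

0.2592


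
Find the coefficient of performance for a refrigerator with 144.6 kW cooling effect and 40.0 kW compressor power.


COP = Q_evap / W
COP = 144.6 / 40.0
COP = 3.615

3.615


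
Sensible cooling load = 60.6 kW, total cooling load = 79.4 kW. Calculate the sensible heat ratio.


SHR = Q_sensible / Q_total
SHR = 60.6 / 79.4
SHR = 0.763

0.763


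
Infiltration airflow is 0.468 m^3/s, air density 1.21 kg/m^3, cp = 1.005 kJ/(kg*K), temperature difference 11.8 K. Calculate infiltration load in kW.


Q = V_dot * rho * cp * dT
Q = 0.468 * 1.21 * 1.005 * 11.8
Q = 6.716 kW

6.716


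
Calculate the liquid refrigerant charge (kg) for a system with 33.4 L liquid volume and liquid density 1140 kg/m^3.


Charge = V * rho / 1000
Charge = 33.4 * 1140 / 1000
Charge = 38.08 kg

38.08


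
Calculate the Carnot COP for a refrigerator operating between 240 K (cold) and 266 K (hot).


dT = 266 - 240 = 26 K
COP_carnot = T_cold / dT = 240 / 26
COP_carnot = 9.231

9.231


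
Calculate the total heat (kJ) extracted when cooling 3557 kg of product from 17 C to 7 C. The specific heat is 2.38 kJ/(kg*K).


dT = 17 - (7) = 10 K
Q = m * cp * dT = 3557 * 2.38 * 10
Q = 84657 kJ

84657


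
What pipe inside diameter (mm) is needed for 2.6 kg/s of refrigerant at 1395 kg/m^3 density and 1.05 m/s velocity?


A = m_dot / (rho * v) = 2.6 / (1395 * 1.05) = 0.001775046936 m^2
d = sqrt(4*A/pi) * 1000
d = 47.5 mm

47.5


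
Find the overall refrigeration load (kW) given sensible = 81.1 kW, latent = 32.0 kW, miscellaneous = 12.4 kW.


Q_total = Q_s + Q_l + Q_misc
Q_total = 81.1 + 32.0 + 12.4
Q_total = 125.5 kW

125.5


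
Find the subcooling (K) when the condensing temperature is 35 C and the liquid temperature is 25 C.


Subcooling = T_cond - T_liquid
Subcooling = 35 - 25
Subcooling = 10 K

10


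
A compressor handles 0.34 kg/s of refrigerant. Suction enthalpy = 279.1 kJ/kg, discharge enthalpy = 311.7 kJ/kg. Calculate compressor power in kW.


dh = 311.7 - 279.1 = 32.6 kJ/kg
W = m_dot * dh = 0.34 * 32.6 = 11.08 kW

11.08


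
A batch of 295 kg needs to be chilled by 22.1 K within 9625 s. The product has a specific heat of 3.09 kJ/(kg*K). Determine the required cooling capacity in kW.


Q = m * cp * dT / t
Q = 295 * 3.09 * 22.1 / 9625
Q = 2.093 kW

2.093


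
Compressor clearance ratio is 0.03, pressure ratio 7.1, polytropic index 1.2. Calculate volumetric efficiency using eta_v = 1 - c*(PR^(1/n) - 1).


PR^(1/n) = 7.1^(1/1.2) = 5.12132052
eta_v = 1 - 0.03 * (5.12132052 - 1)
eta_v = 0.8764

0.8764


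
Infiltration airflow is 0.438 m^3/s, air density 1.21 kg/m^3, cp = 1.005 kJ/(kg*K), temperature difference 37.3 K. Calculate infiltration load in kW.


Q = V_dot * rho * cp * dT
Q = 0.438 * 1.21 * 1.005 * 37.3
Q = 19.867 kW

19.867


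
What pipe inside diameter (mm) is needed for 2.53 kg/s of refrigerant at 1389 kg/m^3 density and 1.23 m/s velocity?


A = m_dot / (rho * v) = 2.53 / (1389 * 1.23) = 0.001480857141 m^2
d = sqrt(4*A/pi) * 1000
d = 43.4 mm

43.4


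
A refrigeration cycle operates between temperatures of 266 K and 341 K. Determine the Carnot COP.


dT = 341 - 266 = 75 K
COP_carnot = T_cold / dT = 266 / 75
COP_carnot = 3.547

3.547


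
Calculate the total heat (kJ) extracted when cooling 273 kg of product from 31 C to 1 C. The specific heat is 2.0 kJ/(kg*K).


dT = 31 - (1) = 30 K
Q = m * cp * dT = 273 * 2.0 * 30
Q = 16380 kJ

16380


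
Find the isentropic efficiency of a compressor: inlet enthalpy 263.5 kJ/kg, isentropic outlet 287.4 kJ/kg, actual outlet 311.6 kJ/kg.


dh_ideal = 287.4 - 263.5 = 23.9 kJ/kg
dh_actual = 311.6 - 263.5 = 48.1 kJ/kg
eta_s = dh_ideal / dh_actual = 23.9 / 48.1
eta_s = 0.4969

0.4969


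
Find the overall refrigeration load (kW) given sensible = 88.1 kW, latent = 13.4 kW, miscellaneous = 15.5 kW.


Q_total = Q_s + Q_l + Q_misc
Q_total = 88.1 + 13.4 + 15.5
Q_total = 117.0 kW

117.0


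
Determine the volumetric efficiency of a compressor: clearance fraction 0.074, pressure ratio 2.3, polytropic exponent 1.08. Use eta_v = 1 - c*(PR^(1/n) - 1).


PR^(1/n) = 2.3^(1/1.08) = 2.1623858
eta_v = 1 - 0.074 * (2.1623858 - 1)
eta_v = 0.914

0.914


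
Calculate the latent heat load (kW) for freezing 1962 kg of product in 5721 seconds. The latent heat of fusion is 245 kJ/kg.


Q_lat = m * h_fg / t
Q_lat = 1962 * 245 / 5721
Q_lat = 84.02 kW

84.02


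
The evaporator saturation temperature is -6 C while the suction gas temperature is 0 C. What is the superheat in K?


Superheat = T_suction - T_evap
Superheat = 0 - (-6)
Superheat = 6 K

6


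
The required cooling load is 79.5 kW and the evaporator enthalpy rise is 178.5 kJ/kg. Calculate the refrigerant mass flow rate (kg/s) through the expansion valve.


m_dot = Q / dh
m_dot = 79.5 / 178.5
m_dot = 0.4454 kg/s

0.4454


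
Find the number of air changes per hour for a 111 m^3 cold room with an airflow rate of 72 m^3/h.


ACH = flow / volume
ACH = 72 / 111
ACH = 0.649

0.649


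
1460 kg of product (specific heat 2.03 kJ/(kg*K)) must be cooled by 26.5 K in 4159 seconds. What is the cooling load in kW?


Q = m * cp * dT / t
Q = 1460 * 2.03 * 26.5 / 4159
Q = 18.885 kW

18.885


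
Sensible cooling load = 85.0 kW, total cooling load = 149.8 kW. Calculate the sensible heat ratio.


SHR = Q_sensible / Q_total
SHR = 85.0 / 149.8
SHR = 0.567

0.567


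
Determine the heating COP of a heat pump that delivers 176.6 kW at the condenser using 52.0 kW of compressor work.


COP_hp = Q_cond / W
COP_hp = 176.6 / 52.0
COP_hp = 3.396

3.396


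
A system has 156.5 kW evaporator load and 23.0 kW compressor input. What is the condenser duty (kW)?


Q_cond = Q_evap + W
Q_cond = 156.5 + 23.0
Q_cond = 179.5 kW

179.5


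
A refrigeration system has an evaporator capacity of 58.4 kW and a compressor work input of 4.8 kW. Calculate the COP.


COP = Q_evap / W
COP = 58.4 / 4.8
COP = 12.167

12.167


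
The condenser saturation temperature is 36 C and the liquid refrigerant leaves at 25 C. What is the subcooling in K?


Subcooling = T_cond - T_liquid
Subcooling = 36 - 25
Subcooling = 11 K

11


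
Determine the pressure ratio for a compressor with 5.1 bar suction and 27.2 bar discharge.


PR = P_high / P_low
PR = 27.2 / 5.1
PR = 5.333

5.333


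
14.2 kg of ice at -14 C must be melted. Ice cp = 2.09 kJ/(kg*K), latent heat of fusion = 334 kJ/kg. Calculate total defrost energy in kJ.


Sensible heat = cp * dT = 2.09 * 14 = 29.26 kJ/kg
Total per kg = 29.26 + 334 = 363.26 kJ/kg
Q = m * total = 14.2 * 363.26
Q = 5158.3 kJ

5158.3


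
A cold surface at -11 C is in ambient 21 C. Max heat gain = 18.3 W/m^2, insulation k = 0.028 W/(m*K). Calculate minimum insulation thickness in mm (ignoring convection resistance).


dT = 21 - (-11) = 32 K
thickness = k * dT / q_max * 1000
thickness = 0.028 * 32 / 18.3 * 1000
thickness = 49.0 mm

49.0


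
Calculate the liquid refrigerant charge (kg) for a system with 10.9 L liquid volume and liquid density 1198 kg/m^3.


Charge = V * rho / 1000
Charge = 10.9 * 1198 / 1000
Charge = 13.06 kg

13.06


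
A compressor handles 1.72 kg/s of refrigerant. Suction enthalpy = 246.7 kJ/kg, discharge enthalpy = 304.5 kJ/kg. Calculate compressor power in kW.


dh = 304.5 - 246.7 = 57.8 kJ/kg
W = m_dot * dh = 1.72 * 57.8 = 99.42 kW

99.42


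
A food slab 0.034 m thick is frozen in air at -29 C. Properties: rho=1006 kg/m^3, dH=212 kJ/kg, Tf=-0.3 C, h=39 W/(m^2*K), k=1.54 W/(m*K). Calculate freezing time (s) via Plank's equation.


dT = -0.3 - (-29) = 28.7 K
term1 = a/(2h) = 0.034/(2*39) = 0.0004358974359
term2 = a^2/(8k) = 0.034^2/(8*1.54) = 0.00009383116883
t = rho*dH*1000/dT * (term1 + term2)
t = 1006*212*1000/28.7 * (0.0004358974359 + 0.00009383116883)
t = 3936 s

3936


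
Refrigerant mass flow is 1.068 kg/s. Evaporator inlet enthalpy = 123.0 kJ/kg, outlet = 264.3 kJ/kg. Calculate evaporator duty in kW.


dh = 264.3 - 123.0 = 141.3 kJ/kg
Q_evap = m_dot * dh = 1.068 * 141.3
Q_evap = 150.91 kW

150.91


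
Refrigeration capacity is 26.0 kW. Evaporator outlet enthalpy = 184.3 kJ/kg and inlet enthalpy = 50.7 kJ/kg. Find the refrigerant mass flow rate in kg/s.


dh = 184.3 - 50.7 = 133.6 kJ/kg
m_dot = Q / dh = 26.0 / 133.6 = 0.1946 kg/s

0.1946


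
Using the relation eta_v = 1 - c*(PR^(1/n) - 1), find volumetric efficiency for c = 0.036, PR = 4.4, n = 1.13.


PR^(1/n) = 4.4^(1/1.13) = 3.71045482
eta_v = 1 - 0.036 * (3.71045482 - 1)
eta_v = 0.9024

0.9024


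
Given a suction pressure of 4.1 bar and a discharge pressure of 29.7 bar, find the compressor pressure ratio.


PR = P_high / P_low
PR = 29.7 / 4.1
PR = 7.244

7.244


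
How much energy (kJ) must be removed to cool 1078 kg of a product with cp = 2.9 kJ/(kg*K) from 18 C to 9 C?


dT = 18 - (9) = 9 K
Q = m * cp * dT = 1078 * 2.9 * 9
Q = 28136 kJ

28136


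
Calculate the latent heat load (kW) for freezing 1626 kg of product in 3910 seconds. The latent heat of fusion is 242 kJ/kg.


Q_lat = m * h_fg / t
Q_lat = 1626 * 242 / 3910
Q_lat = 100.64 kW

100.64


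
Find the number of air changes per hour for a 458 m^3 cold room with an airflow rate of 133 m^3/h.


ACH = flow / volume
ACH = 133 / 458
ACH = 0.29

0.29


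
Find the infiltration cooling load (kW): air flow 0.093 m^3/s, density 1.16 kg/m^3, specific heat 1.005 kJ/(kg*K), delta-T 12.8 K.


Q = V_dot * rho * cp * dT
Q = 0.093 * 1.16 * 1.005 * 12.8
Q = 1.388 kW

1.388


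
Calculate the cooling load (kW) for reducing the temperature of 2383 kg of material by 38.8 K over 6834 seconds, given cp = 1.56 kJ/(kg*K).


Q = m * cp * dT / t
Q = 2383 * 1.56 * 38.8 / 6834
Q = 21.106 kW

21.106


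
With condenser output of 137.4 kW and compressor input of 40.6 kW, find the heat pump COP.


COP_hp = Q_cond / W
COP_hp = 137.4 / 40.6
COP_hp = 3.384

3.384


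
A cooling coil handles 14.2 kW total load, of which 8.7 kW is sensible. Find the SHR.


SHR = Q_sensible / Q_total
SHR = 8.7 / 14.2
SHR = 0.613

0.613


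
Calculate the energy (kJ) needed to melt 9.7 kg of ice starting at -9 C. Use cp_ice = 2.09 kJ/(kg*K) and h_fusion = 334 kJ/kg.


Sensible heat = cp * dT = 2.09 * 9 = 18.81 kJ/kg
Total per kg = 18.81 + 334 = 352.81 kJ/kg
Q = m * total = 9.7 * 352.81
Q = 3422.3 kJ

3422.3


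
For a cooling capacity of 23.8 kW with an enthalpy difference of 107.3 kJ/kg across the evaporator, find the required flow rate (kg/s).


m_dot = Q / dh
m_dot = 23.8 / 107.3
m_dot = 0.2218 kg/s

0.2218


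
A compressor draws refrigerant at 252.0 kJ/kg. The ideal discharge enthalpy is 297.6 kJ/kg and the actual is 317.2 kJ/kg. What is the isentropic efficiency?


dh_ideal = 297.6 - 252.0 = 45.6 kJ/kg
dh_actual = 317.2 - 252.0 = 65.2 kJ/kg
eta_s = dh_ideal / dh_actual = 45.6 / 65.2
eta_s = 0.6994

0.6994


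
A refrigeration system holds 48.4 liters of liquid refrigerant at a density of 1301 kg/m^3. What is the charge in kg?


Charge = V * rho / 1000
Charge = 48.4 * 1301 / 1000
Charge = 62.97 kg

62.97


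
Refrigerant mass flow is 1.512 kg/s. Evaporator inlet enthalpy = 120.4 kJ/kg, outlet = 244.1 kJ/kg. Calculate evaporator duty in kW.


dh = 244.1 - 120.4 = 123.7 kJ/kg
Q_evap = m_dot * dh = 1.512 * 123.7
Q_evap = 187.03 kW

187.03


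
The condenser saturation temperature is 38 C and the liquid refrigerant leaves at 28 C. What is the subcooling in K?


Subcooling = T_cond - T_liquid
Subcooling = 38 - 28
Subcooling = 10 K

10


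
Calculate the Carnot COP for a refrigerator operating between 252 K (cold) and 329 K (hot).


dT = 329 - 252 = 77 K
COP_carnot = T_cold / dT = 252 / 77
COP_carnot = 3.273

3.273


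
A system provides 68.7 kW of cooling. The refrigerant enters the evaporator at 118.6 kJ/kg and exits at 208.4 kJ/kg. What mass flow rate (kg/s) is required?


dh = 208.4 - 118.6 = 89.8 kJ/kg
m_dot = Q / dh = 68.7 / 89.8 = 0.765 kg/s

0.765


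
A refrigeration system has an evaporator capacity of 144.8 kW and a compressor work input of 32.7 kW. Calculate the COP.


COP = Q_evap / W
COP = 144.8 / 32.7
COP = 4.428

4.428


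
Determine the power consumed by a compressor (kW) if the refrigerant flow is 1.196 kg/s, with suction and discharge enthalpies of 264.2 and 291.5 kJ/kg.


dh = 291.5 - 264.2 = 27.3 kJ/kg
W = m_dot * dh = 1.196 * 27.3 = 32.65 kW

32.65


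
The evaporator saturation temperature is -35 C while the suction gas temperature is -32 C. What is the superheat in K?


Superheat = T_suction - T_evap
Superheat = -32 - (-35)
Superheat = 3 K

3


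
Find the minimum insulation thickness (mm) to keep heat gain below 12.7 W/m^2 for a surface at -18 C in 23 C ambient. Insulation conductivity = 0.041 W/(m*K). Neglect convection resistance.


dT = 23 - (-18) = 41 K
thickness = k * dT / q_max * 1000
thickness = 0.041 * 41 / 12.7 * 1000
thickness = 132.4 mm

132.4


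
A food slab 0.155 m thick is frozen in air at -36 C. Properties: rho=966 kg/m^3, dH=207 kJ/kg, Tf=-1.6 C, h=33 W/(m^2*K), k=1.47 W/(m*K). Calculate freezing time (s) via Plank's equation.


dT = -1.6 - (-36) = 34.4 K
term1 = a/(2h) = 0.155/(2*33) = 0.002348484848
term2 = a^2/(8k) = 0.155^2/(8*1.47) = 0.002042942177
t = rho*dH*1000/dT * (term1 + term2)
t = 966*207*1000/34.4 * (0.002348484848 + 0.002042942177)
t = 25527 s

25527


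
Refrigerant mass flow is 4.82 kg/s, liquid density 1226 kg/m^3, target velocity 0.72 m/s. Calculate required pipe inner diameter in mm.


A = m_dot / (rho * v) = 4.82 / (1226 * 0.72) = 0.005460395142 m^2
d = sqrt(4*A/pi) * 1000
d = 83.4 mm

83.4


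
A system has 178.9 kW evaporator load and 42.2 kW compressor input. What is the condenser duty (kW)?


Q_cond = Q_evap + W
Q_cond = 178.9 + 42.2
Q_cond = 221.1 kW

221.1


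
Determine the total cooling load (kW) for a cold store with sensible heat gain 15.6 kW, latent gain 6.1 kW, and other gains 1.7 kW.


Q_total = Q_s + Q_l + Q_misc
Q_total = 15.6 + 6.1 + 1.7
Q_total = 23.4 kW

23.4


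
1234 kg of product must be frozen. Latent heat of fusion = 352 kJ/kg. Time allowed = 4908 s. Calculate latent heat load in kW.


Q_lat = m * h_fg / t
Q_lat = 1234 * 352 / 4908
Q_lat = 88.5 kW

88.5


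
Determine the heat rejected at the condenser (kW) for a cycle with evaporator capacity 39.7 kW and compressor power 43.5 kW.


Q_cond = Q_evap + W
Q_cond = 39.7 + 43.5
Q_cond = 83.2 kW

83.2


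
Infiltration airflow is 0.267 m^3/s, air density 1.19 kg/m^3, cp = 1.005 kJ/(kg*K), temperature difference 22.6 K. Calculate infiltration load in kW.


Q = V_dot * rho * cp * dT
Q = 0.267 * 1.19 * 1.005 * 22.6
Q = 7.217 kW

7.217


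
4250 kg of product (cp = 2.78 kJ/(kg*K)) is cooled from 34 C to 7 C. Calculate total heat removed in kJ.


dT = 34 - (7) = 27 K
Q = m * cp * dT = 4250 * 2.78 * 27
Q = 319005 kJ

319005


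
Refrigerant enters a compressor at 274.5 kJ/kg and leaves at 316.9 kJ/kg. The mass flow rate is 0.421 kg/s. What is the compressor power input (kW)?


dh = 316.9 - 274.5 = 42.4 kJ/kg
W = m_dot * dh = 0.421 * 42.4 = 17.85 kW

17.85


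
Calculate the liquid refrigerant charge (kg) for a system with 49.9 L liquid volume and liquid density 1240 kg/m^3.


Charge = V * rho / 1000
Charge = 49.9 * 1240 / 1000
Charge = 61.88 kg

61.88


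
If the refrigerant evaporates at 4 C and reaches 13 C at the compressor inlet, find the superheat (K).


Superheat = T_suction - T_evap
Superheat = 13 - (4)
Superheat = 9 K

9


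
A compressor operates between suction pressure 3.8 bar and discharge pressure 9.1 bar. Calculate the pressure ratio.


PR = P_high / P_low
PR = 9.1 / 3.8
PR = 2.395

2.395


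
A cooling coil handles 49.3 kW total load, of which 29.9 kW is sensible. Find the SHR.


SHR = Q_sensible / Q_total
SHR = 29.9 / 49.3
SHR = 0.606

0.606


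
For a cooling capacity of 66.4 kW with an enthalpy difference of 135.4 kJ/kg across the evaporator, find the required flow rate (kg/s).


m_dot = Q / dh
m_dot = 66.4 / 135.4
m_dot = 0.4904 kg/s

0.4904


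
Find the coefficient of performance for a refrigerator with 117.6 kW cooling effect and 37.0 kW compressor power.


COP = Q_evap / W
COP = 117.6 / 37.0
COP = 3.178

3.178


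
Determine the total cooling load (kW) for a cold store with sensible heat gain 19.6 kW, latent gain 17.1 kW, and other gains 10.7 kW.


Q_total = Q_s + Q_l + Q_misc
Q_total = 19.6 + 17.1 + 10.7
Q_total = 47.4 kW

47.4
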